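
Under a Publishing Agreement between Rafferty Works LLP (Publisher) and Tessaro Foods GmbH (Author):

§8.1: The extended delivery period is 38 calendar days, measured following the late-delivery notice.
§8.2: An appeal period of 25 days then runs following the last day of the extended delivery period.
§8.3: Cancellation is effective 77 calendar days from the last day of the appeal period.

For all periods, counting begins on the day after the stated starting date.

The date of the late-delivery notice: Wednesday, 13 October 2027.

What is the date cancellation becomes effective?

Adding 38 calendar days to 13 October 2027 gives 20 November 2027, which is the last day of the extended delivery period.
The last day of the appeal period: 20 November 2027 + 25 days = 15 December 2027.
The date cancellation becomes effective: 77 calendar days after 15 December 2027 is 1 March 2028.

1 March 2028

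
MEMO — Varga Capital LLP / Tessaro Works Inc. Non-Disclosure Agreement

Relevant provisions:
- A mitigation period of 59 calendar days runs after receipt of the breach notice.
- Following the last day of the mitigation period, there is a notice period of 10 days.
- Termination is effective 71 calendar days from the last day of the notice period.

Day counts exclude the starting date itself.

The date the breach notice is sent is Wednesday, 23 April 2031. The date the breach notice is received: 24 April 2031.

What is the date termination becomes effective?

11 September 2031

The last day of the mitigation period: 24 April 2031 + 59 days = 22 June 2031.
Adding 10 calendar days to 22 June 2031 gives 2 July 2031, which is the last day of the notice period.
The date termination becomes effective: 71 calendar days after 2 July 2031 is 11 September 2031.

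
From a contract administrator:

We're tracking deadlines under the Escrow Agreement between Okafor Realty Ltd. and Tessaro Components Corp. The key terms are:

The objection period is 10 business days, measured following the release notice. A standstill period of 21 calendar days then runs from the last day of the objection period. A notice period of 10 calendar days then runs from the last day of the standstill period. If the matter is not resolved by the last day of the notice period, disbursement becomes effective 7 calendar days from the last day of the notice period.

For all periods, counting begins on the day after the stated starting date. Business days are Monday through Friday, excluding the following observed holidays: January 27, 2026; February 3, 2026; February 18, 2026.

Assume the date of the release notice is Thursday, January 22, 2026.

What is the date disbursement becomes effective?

The last day of the objection period: counting 10 business days from Thursday, January 22, 2026 (Jan 23, Jan 26, Jan 28, Jan 29, Jan 30, Feb 2, Feb 4, Feb 5, Feb 6, Feb 9, skipping weekends and the listed holidays on Jan 27, Feb 3) reaches Monday, February 9, 2026.
Adding 21 calendar days to February 9, 2026 gives March 2, 2026, which is the last day of the standstill period.
Adding 10 calendar days to March 2, 2026 gives March 12, 2026, which is the last day of the notice period.
Adding 7 calendar days to March 12, 2026 gives March 19, 2026, which is the date disbursement becomes effective.

March 19, 2026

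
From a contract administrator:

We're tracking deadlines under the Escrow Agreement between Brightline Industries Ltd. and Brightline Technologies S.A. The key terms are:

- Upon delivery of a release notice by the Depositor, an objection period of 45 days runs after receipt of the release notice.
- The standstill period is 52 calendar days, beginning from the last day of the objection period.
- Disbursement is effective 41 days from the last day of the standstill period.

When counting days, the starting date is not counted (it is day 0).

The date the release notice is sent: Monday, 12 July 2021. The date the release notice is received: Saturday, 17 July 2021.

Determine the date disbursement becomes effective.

Adding 45 calendar days to 17 July 2021 gives 31 August 2021, which is the last day of the objection period.
The last day of the standstill period: 31 August 2021 + 52 days = 22 October 2021.
The date disbursement becomes effective: 22 October 2021 + 41 days = 2 December 2021.

2 December 2021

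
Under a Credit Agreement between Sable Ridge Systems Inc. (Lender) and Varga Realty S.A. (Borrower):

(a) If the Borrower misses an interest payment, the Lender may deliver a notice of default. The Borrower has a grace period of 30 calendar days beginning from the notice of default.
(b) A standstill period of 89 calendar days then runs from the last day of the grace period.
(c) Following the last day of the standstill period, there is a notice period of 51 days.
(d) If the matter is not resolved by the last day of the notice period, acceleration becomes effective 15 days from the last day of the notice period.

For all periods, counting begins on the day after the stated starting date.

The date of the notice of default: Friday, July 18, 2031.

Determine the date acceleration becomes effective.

Adding 30 calendar days to July 18, 2031 gives August 17, 2031, which is the last day of the grace period.
The last day of the standstill period: 89 calendar days after August 17, 2031 is November 14, 2031.
The last day of the notice period: November 14, 2031 + 51 days = January 4, 2032.
The date acceleration becomes effective: 15 calendar days after January 4, 2032 is January 19, 2032.

January 19, 2032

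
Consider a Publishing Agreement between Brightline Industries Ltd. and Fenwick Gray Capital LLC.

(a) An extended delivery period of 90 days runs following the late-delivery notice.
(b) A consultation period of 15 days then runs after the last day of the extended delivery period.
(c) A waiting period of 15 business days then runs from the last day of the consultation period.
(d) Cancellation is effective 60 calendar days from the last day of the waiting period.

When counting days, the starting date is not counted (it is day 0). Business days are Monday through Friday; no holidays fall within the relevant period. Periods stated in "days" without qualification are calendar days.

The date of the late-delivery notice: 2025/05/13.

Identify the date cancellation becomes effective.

2025/11/15

Adding 90 calendar days to 2025/05/13 gives 2025/08/11, which is the last day of the extended delivery period.
The last day of the consultation period: 15 calendar days after 2025/08/11 is 2025/08/26.
The last day of the waiting period: 15 business days after Tuesday, 2025/08/26, skipping weekends — Aug 27, Aug 28, Aug 29, Sep 1, …, Sep 12, Sep 15, Sep 16 — lands on Tuesday, 2025/09/16.
The date cancellation becomes effective: 2025/09/16 + 60 days = 2025/11/15.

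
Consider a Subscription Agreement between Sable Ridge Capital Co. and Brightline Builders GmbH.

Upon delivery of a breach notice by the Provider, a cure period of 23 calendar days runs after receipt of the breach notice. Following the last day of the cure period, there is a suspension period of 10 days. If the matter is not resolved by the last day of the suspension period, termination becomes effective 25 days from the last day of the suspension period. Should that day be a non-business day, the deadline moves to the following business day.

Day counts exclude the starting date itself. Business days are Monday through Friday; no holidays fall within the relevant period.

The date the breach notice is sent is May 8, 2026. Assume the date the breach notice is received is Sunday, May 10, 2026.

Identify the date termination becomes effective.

July 7, 2026

The last day of the cure period: 23 calendar days after May 10, 2026 is June 2, 2026.
The last day of the suspension period: June 2, 2026 + 10 days = June 12, 2026.
The date termination becomes effective: June 12, 2026 + 25 days = July 7, 2026. July 7, 2026 is a Tuesday, so no roll-forward applies.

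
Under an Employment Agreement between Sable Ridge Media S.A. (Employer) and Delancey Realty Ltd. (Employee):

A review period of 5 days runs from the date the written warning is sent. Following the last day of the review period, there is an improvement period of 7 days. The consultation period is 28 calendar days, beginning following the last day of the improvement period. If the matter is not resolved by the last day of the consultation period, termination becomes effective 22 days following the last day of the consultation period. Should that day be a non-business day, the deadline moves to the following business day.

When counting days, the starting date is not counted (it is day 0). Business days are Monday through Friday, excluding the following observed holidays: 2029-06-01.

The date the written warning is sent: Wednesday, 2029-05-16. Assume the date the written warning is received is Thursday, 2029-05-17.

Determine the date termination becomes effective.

The last day of the review period: 5 calendar days after 2029-05-16 is 2029-05-21.
Adding 7 calendar days to 2029-05-21 gives 2029-05-28, which is the last day of the improvement period.
The last day of the consultation period: 28 calendar days after 2029-05-28 is 2029-06-25.
Adding 22 calendar days to 2029-06-25 gives 2029-07-17, which is the date termination becomes effective. 2029-07-17 is a Tuesday and is not a listed holiday, so no roll-forward applies.

2029-07-17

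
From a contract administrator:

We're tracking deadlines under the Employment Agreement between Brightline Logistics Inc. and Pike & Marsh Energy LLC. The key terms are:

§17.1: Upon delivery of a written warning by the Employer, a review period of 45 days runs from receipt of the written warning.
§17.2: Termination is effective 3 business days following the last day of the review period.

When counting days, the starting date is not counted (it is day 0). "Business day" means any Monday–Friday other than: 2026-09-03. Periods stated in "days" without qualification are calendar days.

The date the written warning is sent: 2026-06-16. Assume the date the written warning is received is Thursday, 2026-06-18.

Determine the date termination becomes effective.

The last day of the review period: 2026-06-18 + 45 days = 2026-08-02.
The date termination becomes effective: 3 business days after Sunday, 2026-08-02, skipping weekends — Aug 3, Aug 4, Aug 5 — lands on Wednesday, 2026-08-05.

2026-08-05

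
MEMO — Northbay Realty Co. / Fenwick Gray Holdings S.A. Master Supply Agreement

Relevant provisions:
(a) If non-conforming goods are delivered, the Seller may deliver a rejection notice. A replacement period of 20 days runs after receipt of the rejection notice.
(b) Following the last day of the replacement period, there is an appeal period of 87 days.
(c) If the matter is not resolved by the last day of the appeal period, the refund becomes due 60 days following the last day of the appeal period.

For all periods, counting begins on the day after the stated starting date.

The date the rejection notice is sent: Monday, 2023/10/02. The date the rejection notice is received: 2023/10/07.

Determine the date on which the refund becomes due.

The last day of the replacement period: 20 calendar days after 2023/10/07 is 2023/10/27.
The last day of the appeal period: 2023/10/27 + 87 days = 2024/01/22.
The date on which the refund becomes due: 2024/01/22 + 60 days = 2024/03/22.

2024/03/22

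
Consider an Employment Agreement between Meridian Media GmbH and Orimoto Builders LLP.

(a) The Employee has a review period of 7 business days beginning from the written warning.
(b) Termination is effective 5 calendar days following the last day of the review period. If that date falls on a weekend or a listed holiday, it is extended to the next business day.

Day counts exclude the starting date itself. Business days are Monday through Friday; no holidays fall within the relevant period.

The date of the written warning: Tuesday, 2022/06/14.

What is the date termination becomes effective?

2022/06/28

The last day of the review period: counting 7 business days from Tuesday, 2022/06/14 (Jun 15, Jun 16, Jun 17, Jun 20, Jun 21, Jun 22, Jun 23, skipping weekends) reaches Thursday, 2022/06/23.
Adding 5 calendar days to 2022/06/23 gives 2022/06/28, which is the date termination becomes effective. 2022/06/28 is a Tuesday, so no roll-forward applies.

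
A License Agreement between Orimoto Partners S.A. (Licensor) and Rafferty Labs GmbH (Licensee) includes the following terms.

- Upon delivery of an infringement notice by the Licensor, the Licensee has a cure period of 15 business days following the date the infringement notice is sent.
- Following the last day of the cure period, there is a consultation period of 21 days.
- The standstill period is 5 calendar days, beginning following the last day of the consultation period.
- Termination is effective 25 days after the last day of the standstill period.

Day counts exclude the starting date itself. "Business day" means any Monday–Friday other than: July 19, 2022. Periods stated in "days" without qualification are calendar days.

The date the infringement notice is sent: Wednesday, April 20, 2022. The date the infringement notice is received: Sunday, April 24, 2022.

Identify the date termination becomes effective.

From Wednesday, April 20, 2022, 15 business days (Apr 21, Apr 22, Apr 25, Apr 26, …, May 9, May 10, May 11, skipping weekends) brings us to Wednesday, May 11, 2022, which is the last day of the cure period.
The last day of the consultation period: May 11, 2022 + 21 days = June 1, 2022.
The last day of the standstill period: June 1, 2022 + 5 days = June 6, 2022.
Adding 25 calendar days to June 6, 2022 gives July 1, 2022, which is the date termination becomes effective.

July 1, 2022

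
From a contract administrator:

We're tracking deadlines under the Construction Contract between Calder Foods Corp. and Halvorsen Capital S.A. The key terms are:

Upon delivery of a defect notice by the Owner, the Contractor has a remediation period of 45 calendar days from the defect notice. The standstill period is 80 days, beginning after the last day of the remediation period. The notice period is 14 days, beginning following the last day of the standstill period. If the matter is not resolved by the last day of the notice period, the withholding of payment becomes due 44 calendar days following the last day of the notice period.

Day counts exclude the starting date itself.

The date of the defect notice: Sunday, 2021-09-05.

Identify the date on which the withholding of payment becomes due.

The last day of the remediation period: 45 calendar days after 2021-09-05 is 2021-10-20.
The last day of the standstill period: 80 calendar days after 2021-10-20 is 2022-01-08.
The last day of the notice period: 2022-01-08 + 14 days = 2022-01-22.
The date on which the withholding of payment becomes due: 2022-01-22 + 44 days = 2022-03-07.

2022-03-07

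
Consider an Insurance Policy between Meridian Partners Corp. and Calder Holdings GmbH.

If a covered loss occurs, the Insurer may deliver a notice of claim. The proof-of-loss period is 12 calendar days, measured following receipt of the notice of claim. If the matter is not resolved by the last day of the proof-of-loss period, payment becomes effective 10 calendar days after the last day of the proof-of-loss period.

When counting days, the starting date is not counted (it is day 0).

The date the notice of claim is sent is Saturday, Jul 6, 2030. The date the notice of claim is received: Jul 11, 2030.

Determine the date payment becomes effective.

Adding 12 calendar days to Jul 11, 2030 gives Jul 23, 2030, which is the last day of the proof-of-loss period.
The date payment becomes effective: 10 calendar days after Jul 23, 2030 is Aug 2, 2030.

Aug 2, 2030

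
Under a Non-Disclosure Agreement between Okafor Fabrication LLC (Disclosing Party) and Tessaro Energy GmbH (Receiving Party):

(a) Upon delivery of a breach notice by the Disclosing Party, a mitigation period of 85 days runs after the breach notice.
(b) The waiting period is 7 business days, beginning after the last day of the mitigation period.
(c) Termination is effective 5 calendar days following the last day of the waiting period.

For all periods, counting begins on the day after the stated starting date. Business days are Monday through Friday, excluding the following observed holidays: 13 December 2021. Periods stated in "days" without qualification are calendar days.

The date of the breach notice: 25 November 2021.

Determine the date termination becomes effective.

Adding 85 calendar days to 25 November 2021 gives 18 February 2022, which is the last day of the mitigation period.
The last day of the waiting period: 7 business days after Friday, 18 February 2022, skipping weekends — Feb 21, Feb 22, Feb 23, Feb 24, Feb 25, Feb 28, Mar 1 — lands on Tuesday, 1 March 2022.
The date termination becomes effective: 5 calendar days after 1 March 2022 is 6 March 2022.

6 March 2022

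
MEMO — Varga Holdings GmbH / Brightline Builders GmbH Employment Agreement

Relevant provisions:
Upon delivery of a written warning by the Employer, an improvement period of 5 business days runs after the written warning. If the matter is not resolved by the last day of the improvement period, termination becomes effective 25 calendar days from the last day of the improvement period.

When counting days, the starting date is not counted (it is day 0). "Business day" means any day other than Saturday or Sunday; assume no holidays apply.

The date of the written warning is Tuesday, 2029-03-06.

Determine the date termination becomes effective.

The last day of the improvement period: counting 5 business days from Tuesday, 2029-03-06 (Mar 7, Mar 8, Mar 9, Mar 12, Mar 13, skipping weekends) reaches Tuesday, 2029-03-13.
The date termination becomes effective: 2029-03-13 + 25 days = 2029-04-07.

2029-04-07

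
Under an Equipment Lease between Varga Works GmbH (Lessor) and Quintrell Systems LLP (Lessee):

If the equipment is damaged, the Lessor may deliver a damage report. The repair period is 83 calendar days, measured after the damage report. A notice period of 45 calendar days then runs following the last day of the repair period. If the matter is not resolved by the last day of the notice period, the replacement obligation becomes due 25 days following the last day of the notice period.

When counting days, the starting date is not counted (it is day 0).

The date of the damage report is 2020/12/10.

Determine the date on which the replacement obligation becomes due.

The last day of the repair period: 2020/12/10 + 83 days = 2021/03/03.
The last day of the notice period: 2021/03/03 + 45 days = 2021/04/17.
The date on which the replacement obligation becomes due: 25 calendar days after 2021/04/17 is 2021/05/12.

2021/05/12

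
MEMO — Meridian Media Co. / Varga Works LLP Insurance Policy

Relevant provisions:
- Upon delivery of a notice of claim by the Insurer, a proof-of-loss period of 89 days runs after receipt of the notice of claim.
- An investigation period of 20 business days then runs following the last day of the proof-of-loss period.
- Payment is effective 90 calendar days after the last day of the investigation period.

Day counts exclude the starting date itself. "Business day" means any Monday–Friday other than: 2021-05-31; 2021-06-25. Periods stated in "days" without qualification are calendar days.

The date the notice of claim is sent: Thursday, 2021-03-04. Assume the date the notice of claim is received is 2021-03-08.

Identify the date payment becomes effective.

2021-10-03

The last day of the proof-of-loss period: 89 calendar days after 2021-03-08 is 2021-06-05.
The last day of the investigation period: 20 business days after Saturday, 2021-06-05, skipping weekends and the listed holiday on Jun 25 — Jun 7, Jun 8, Jun 9, Jun 10, …, Jul 1, Jul 2, Jul 5 — lands on Monday, 2021-07-05.
The date payment becomes effective: 90 calendar days after 2021-07-05 is 2021-10-03.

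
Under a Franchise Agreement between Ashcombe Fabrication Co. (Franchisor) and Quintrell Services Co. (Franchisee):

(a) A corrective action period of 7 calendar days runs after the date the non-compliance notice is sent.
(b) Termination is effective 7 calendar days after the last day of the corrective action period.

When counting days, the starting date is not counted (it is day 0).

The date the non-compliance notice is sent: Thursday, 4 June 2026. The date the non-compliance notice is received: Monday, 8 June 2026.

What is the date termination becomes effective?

18 June 2026

Adding 7 calendar days to 4 June 2026 gives 11 June 2026, which is the last day of the corrective action period.
Adding 7 calendar days to 11 June 2026 gives 18 June 2026, which is the date termination becomes effective.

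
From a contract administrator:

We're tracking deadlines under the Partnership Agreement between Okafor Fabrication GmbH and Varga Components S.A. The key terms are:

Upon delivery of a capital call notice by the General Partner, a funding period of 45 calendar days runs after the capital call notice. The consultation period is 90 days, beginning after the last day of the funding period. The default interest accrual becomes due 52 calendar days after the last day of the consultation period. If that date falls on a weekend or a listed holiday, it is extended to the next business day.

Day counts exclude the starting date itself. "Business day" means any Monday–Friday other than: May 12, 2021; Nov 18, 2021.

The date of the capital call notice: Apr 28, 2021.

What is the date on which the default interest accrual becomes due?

Adding 45 calendar days to Apr 28, 2021 gives Jun 12, 2021, which is the last day of the funding period.
The last day of the consultation period: Jun 12, 2021 + 90 days = Sep 10, 2021.
The date on which the default interest accrual becomes due: Sep 10, 2021 + 52 days = Nov 1, 2021. Nov 1, 2021 is a Monday and is not a listed holiday, so no roll-forward applies.

Nov 1, 2021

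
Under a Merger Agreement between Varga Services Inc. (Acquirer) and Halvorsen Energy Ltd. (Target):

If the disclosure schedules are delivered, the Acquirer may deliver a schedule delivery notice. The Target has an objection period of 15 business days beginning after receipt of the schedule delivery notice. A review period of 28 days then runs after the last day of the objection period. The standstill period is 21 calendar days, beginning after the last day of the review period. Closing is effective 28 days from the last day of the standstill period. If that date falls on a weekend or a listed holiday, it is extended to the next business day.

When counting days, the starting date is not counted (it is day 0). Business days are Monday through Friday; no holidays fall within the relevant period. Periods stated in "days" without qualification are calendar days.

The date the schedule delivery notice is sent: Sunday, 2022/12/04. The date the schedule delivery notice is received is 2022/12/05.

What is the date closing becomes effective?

2023/03/13

The last day of the objection period: 15 business days after Monday, 2022/12/05, skipping weekends — Dec 6, Dec 7, Dec 8, Dec 9, …, Dec 22, Dec 23, Dec 26 — lands on Monday, 2022/12/26.
The last day of the review period: 28 calendar days after 2022/12/26 is 2023/01/23.
Adding 21 calendar days to 2023/01/23 gives 2023/02/13, which is the last day of the standstill period.
The date closing becomes effective: 28 calendar days after 2023/02/13 is 2023/03/13. 2023/03/13 is a Monday, so no roll-forward applies.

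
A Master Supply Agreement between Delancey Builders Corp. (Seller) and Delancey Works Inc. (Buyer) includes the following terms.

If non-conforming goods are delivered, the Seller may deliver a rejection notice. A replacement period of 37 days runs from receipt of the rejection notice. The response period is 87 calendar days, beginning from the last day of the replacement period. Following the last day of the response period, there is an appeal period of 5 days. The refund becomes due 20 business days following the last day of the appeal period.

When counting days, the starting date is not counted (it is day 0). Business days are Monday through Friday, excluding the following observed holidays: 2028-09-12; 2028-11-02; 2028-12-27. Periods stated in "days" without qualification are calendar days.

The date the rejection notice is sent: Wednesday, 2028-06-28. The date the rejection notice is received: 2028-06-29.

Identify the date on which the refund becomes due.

2028-12-01

The last day of the replacement period: 37 calendar days after 2028-06-29 is 2028-08-05.
Adding 87 calendar days to 2028-08-05 gives 2028-10-31, which is the last day of the response period.
Adding 5 calendar days to 2028-10-31 gives 2028-11-05, which is the last day of the appeal period.
The date on which the refund becomes due: counting 20 business days from Sunday, 2028-11-05 (Nov 6, Nov 7, Nov 8, Nov 9, …, Nov 29, Nov 30, Dec 1, skipping weekends) reaches Friday, 2028-12-01.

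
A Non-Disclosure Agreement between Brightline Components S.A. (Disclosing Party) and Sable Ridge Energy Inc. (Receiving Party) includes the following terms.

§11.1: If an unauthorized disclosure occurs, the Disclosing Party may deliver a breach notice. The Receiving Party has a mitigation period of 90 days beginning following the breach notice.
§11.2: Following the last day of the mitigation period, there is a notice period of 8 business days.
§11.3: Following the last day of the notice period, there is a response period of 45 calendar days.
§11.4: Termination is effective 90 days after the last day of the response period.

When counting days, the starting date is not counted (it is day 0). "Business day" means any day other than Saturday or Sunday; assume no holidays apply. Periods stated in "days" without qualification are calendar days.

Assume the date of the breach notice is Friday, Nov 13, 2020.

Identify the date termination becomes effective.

Adding 90 calendar days to Nov 13, 2020 gives Feb 11, 2021, which is the last day of the mitigation period.
The last day of the notice period: counting 8 business days from Thursday, Feb 11, 2021 (Feb 12, Feb 15, Feb 16, Feb 17, Feb 18, Feb 19, Feb 22, Feb 23, skipping weekends) reaches Tuesday, Feb 23, 2021.
The last day of the response period: Feb 23, 2021 + 45 days = Apr 9, 2021.
The date termination becomes effective: Apr 9, 2021 + 90 days = Jul 8, 2021.

Jul 8, 2021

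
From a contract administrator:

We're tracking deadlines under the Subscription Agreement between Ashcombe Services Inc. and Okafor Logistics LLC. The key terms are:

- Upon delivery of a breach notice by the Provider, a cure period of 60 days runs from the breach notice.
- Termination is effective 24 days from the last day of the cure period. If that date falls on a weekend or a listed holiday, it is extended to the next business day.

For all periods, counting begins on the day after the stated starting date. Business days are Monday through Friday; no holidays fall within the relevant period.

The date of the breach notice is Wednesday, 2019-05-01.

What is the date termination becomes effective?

2019-07-24

The last day of the cure period: 60 calendar days after 2019-05-01 is 2019-06-30.
The date termination becomes effective: 24 calendar days after 2019-06-30 is 2019-07-24. 2019-07-24 is a Wednesday, so no roll-forward applies.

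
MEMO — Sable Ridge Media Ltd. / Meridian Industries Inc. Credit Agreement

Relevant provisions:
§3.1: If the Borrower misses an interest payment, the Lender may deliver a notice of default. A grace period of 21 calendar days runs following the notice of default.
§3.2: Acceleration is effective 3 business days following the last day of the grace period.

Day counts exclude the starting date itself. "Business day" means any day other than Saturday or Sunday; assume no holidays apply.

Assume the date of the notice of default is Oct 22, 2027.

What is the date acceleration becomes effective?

Nov 17, 2027

The last day of the grace period: Oct 22, 2027 + 21 days = Nov 12, 2027.
From Friday, Nov 12, 2027, 3 business days (Nov 15, Nov 16, Nov 17, skipping weekends) brings us to Wednesday, Nov 17, 2027, which is the date acceleration becomes effective.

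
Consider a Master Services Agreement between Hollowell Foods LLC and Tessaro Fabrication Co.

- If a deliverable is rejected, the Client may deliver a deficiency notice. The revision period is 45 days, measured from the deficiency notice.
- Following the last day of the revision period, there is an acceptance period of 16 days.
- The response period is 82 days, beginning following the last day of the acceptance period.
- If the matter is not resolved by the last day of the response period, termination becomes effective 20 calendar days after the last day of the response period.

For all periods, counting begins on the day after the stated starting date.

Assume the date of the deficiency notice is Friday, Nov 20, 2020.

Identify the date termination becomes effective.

The last day of the revision period: 45 calendar days after Nov 20, 2020 is Jan 4, 2021.
Adding 16 calendar days to Jan 4, 2021 gives Jan 20, 2021, which is the last day of the acceptance period.
Adding 82 calendar days to Jan 20, 2021 gives Apr 12, 2021, which is the last day of the response period.
The date termination becomes effective: 20 calendar days after Apr 12, 2021 is May 2, 2021.

May 2, 2021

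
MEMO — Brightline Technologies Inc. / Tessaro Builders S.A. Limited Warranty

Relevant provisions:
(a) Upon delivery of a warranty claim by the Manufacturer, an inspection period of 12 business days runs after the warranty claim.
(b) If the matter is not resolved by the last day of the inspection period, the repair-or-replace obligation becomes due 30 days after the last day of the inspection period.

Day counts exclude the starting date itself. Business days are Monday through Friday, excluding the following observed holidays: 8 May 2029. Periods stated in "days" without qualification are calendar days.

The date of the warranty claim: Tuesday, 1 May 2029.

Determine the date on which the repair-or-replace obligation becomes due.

The last day of the inspection period: counting 12 business days from Tuesday, 1 May 2029 (May 2, May 3, May 4, May 7, …, May 16, May 17, May 18, skipping weekends and the listed holiday on May 8) reaches Friday, 18 May 2029.
Adding 30 calendar days to 18 May 2029 gives 17 June 2029, which is the date on which the repair-or-replace obligation becomes due.

17 June 2029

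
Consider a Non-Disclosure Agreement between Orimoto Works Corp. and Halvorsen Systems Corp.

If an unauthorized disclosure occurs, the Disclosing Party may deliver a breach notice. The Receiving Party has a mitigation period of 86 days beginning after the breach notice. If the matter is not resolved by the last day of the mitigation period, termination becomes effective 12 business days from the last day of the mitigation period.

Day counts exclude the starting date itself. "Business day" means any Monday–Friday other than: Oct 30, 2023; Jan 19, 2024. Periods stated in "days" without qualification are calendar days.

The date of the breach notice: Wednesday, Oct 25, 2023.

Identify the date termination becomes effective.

The last day of the mitigation period: 86 calendar days after Oct 25, 2023 is Jan 19, 2024.
From Friday, Jan 19, 2024, 12 business days (Jan 22, Jan 23, Jan 24, Jan 25, …, Feb 2, Feb 5, Feb 6, skipping weekends) brings us to Tuesday, Feb 6, 2024, which is the date termination becomes effective.

Feb 6, 2024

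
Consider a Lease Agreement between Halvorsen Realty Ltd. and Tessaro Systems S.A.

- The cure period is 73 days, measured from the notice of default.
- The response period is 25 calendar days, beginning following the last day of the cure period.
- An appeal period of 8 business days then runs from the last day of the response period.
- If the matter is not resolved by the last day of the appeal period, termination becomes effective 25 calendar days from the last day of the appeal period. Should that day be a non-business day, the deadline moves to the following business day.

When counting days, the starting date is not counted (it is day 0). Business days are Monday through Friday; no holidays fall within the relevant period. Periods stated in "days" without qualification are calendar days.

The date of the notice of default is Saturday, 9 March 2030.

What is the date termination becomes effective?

22 July 2030

Adding 73 calendar days to 9 March 2030 gives 21 May 2030, which is the last day of the cure period.
The last day of the response period: 21 May 2030 + 25 days = 15 June 2030.
From Saturday, 15 June 2030, 8 business days (Jun 17, Jun 18, Jun 19, Jun 20, Jun 21, Jun 24, Jun 25, Jun 26, skipping weekends) brings us to Wednesday, 26 June 2030, which is the last day of the appeal period.
Adding 25 calendar days to 26 June 2030 gives 21 July 2030, which is the date termination becomes effective. That falls on a Sunday, so it rolls to the next business day, Monday, 22 July 2030.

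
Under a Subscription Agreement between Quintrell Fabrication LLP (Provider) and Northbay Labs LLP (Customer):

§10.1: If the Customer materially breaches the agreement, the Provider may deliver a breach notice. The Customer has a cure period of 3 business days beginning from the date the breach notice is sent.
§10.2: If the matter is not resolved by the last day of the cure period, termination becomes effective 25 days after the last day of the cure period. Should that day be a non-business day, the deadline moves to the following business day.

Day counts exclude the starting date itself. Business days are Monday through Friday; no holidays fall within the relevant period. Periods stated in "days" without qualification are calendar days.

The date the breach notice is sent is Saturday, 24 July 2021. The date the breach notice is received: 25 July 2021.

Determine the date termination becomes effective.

From Saturday, 24 July 2021, 3 business days (Jul 26, Jul 27, Jul 28, skipping weekends) brings us to Wednesday, 28 July 2021, which is the last day of the cure period.
Adding 25 calendar days to 28 July 2021 gives 22 August 2021, which is the date termination becomes effective. That falls on a Sunday, so it rolls to the next business day, Monday, 23 August 2021.

23 August 2021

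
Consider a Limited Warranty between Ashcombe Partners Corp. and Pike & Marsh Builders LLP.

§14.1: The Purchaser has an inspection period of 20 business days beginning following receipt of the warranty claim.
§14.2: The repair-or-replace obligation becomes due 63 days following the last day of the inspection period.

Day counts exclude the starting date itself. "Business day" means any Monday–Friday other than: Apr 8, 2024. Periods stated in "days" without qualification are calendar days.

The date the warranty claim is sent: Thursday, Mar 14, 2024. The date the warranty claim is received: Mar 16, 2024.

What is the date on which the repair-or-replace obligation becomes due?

From Saturday, Mar 16, 2024, 20 business days (Mar 18, Mar 19, Mar 20, Mar 21, …, Apr 11, Apr 12, Apr 15, skipping weekends and the listed holiday on Apr 8) brings us to Monday, Apr 15, 2024, which is the last day of the inspection period.
Adding 63 calendar days to Apr 15, 2024 gives Jun 17, 2024, which is the date on which the repair-or-replace obligation becomes due.

Jun 17, 2024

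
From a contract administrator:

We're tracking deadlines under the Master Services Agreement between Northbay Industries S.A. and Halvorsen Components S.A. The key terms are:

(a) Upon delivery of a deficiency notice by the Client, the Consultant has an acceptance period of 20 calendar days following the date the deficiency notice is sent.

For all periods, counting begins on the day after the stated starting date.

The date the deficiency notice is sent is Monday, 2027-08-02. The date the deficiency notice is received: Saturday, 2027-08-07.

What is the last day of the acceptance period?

2027-08-22

Adding 20 calendar days to 2027-08-02 gives 2027-08-22, which is the last day of the acceptance period.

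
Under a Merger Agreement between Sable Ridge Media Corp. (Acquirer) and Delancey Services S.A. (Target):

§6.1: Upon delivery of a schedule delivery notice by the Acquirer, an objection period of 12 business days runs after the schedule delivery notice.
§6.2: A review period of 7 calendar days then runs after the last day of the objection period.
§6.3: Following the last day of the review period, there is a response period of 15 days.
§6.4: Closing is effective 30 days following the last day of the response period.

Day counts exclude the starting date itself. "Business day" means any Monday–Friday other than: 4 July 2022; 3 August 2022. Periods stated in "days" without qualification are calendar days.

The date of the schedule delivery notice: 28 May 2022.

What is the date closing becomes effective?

From Saturday, 28 May 2022, 12 business days (May 30, May 31, Jun 1, Jun 2, …, Jun 10, Jun 13, Jun 14, skipping weekends) brings us to Tuesday, 14 June 2022, which is the last day of the objection period.
The last day of the review period: 14 June 2022 + 7 days = 21 June 2022.
Adding 15 calendar days to 21 June 2022 gives 6 July 2022, which is the last day of the response period.
The date closing becomes effective: 30 calendar days after 6 July 2022 is 5 August 2022.

5 August 2022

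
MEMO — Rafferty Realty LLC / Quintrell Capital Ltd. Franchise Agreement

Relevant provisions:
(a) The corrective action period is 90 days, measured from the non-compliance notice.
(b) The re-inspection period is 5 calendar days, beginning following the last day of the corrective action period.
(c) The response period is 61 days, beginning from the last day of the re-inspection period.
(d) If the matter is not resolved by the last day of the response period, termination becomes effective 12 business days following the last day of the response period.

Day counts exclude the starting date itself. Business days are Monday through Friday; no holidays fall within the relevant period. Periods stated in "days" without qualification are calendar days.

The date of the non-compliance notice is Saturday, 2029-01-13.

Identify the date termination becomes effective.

2029-07-04

Adding 90 calendar days to 2029-01-13 gives 2029-04-13, which is the last day of the corrective action period.
The last day of the re-inspection period: 5 calendar days after 2029-04-13 is 2029-04-18.
Adding 61 calendar days to 2029-04-18 gives 2029-06-18, which is the last day of the response period.
From Monday, 2029-06-18, 12 business days (Jun 19, Jun 20, Jun 21, Jun 22, …, Jul 2, Jul 3, Jul 4, skipping weekends) brings us to Wednesday, 2029-07-04, which is the date termination becomes effective.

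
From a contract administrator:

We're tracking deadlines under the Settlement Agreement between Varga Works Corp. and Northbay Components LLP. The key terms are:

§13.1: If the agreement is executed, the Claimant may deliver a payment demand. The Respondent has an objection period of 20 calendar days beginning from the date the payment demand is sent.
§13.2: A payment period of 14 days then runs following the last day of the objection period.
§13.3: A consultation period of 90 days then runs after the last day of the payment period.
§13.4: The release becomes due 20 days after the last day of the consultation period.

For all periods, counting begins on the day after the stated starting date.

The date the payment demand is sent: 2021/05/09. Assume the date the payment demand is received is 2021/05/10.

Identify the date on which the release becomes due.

2021/09/30

Adding 20 calendar days to 2021/05/09 gives 2021/05/29, which is the last day of the objection period.
The last day of the payment period: 2021/05/29 + 14 days = 2021/06/12.
The last day of the consultation period: 2021/06/12 + 90 days = 2021/09/10.
The date on which the release becomes due: 2021/09/10 + 20 days = 2021/09/30.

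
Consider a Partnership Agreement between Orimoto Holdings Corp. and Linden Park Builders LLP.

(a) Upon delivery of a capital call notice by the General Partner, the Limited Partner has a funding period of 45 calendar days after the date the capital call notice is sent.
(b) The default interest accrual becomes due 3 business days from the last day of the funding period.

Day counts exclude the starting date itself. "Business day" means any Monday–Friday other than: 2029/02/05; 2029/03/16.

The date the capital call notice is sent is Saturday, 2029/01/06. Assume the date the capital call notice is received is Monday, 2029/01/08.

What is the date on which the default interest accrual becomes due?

The last day of the funding period: 45 calendar days after 2029/01/06 is 2029/02/20.
From Tuesday, 2029/02/20, 3 business days (Feb 21, Feb 22, Feb 23, skipping weekends) brings us to Friday, 2029/02/23, which is the date on which the default interest accrual becomes due.

2029/02/23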